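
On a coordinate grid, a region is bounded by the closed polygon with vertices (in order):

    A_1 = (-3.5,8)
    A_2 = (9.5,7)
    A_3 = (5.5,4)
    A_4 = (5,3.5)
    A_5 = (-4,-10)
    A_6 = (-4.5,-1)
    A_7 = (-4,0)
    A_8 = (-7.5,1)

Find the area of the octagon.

Σ = (-100.5) + (-0.5) + (-0.75) + (-36) + (-41) + (-4) + (-4) + (-56.5) = -243.25
Area = |Σ|/2 = 121.625.

121.625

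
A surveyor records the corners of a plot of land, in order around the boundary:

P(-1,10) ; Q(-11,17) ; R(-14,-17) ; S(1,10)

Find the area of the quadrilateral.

Apply the shoelace (surveyor's) formula: 2A = Σ (x_i·y_{i+1} − x_{i+1}·y_i), indices taken mod 4.
Cross-terms: 93, 425, -123, 20  ⇒  Σ = 415
Area = |Σ|/2 = 207.5.

207.5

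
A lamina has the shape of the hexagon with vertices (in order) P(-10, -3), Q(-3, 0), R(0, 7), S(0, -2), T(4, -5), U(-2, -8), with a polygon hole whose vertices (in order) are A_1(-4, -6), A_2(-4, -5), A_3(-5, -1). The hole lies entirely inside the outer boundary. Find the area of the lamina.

Outer boundary:
Apply the shoelace (surveyor's) formula: 2A = Σ (x_i·y_{i+1} − x_{i+1}·y_i), indices taken mod 6.
Σ = (-9) + (-21) + (0) + (8) + (-42) + (-74) = -138
Area = |Σ|/2 = 69.
Hole:
A_1→A_2: (-4)(-5) − (-4)(-6) = -4
A_2→A_3: (-4)(-1) − (-5)(-5) = -21
A_3→A_1: (-5)(-6) − (-4)(-1) = 26
Σ = 1
Area = |Σ|/2 = 0.5.
Net area = 69 − 0.5 = 68.5.

68.5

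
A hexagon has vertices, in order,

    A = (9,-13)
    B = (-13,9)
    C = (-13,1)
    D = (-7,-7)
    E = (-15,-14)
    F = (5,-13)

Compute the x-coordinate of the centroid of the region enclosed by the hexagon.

Apply the surveyor's formula. First the cross-terms c_i = x_i·y_{i+1} − x_{i+1}·y_i:
  -88, 104, 98, -7, 265, 52  ⇒  2A = 424, A = 212.
Then Σ (x_i + x_{i+1})·c_i = -6080, so x̄ = -6080 / (6·212) = -760/159.

-760/159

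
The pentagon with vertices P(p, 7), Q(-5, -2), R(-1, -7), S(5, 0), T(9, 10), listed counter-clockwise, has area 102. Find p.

Write out the shoelace sum; only the two edges meeting at P involve p:
2·Area = [(9·7 − p·10) + (p·(-2) − (-5)·7)] + 118
       = -12·p + 216 = 204
⇒ p = 1.

1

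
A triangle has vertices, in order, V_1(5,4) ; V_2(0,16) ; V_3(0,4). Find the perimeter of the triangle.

30

|V_1V_2| = √((-5)² + (12)²) = √169 = 13
|V_2V_3| = √((0)² + (-12)²) = √144 = 12
|V_3V_1| = √((5)² + (0)²) = √25 = 5
Perimeter = 13 + 12 + 5 = 30.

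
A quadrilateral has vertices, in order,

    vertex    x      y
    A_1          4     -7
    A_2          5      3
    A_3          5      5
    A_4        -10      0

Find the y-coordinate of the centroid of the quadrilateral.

Apply the shoelace formula. First the cross-terms c_i = x_i·y_{i+1} − x_{i+1}·y_i:
  47, 10, 50, 70  ⇒  2A = 177, A = 88.5.
Then Σ (y_i + y_{i+1})·c_i = -348, so ȳ = -348 / (6·88.5) = -116/177.

-116/177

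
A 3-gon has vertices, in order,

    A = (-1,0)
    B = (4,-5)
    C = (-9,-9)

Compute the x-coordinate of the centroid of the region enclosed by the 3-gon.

Apply the shoelace formula. First the cross-terms c_i = x_i·y_{i+1} − x_{i+1}·y_i:
  5, -81, -9  ⇒  2A = -85, A = -42.5.
Then Σ (x_i + x_{i+1})·c_i = 510, so x̄ = 510 / (6·(-42.5)) = -2.

-2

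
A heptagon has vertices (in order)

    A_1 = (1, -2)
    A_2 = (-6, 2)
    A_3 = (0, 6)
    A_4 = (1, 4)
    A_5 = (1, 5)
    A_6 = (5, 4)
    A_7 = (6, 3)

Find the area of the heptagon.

Σ = (-10) + (-36) + (-6) + (1) + (-21) + (-9) + (-15) = -96
Area = |Σ|/2 = 48.

48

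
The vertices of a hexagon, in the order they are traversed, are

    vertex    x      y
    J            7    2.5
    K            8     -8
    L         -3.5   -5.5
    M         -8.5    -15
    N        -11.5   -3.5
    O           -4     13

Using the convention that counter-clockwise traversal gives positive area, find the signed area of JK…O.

Apply the shoelace (surveyor's) formula: 2A = Σ (x_i·y_{i+1} − x_{i+1}·y_i), indices taken mod 6.
Σ = (-76) + (-72) + (5.75) + (-142.75) + (-163.5) + (-101) = -549.5
Signed area = Σ/2 = -274.75 (negative ⇒ clockwise traversal).

-274.75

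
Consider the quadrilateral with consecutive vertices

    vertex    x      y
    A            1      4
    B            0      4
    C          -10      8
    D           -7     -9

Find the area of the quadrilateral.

A→B: (1)(4) − (0)(4) = 4
B→C: (0)(8) − (-10)(4) = 40
C→D: (-10)(-9) − (-7)(8) = 146
D→A: (-7)(4) − (1)(-9) = -19
Σ = 171
Area = |Σ|/2 = 85.5.

85.5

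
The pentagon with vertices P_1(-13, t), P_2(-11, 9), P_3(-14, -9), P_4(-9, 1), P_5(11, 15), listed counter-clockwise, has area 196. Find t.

Write out the shoelace sum; only the two edges meeting at P_1 involve t:
2·Area = [(11·t − (-13)·15) + ((-13)·9 − (-11)·t)] + -16
       = 22·t + 62 = 392
⇒ t = 15.

15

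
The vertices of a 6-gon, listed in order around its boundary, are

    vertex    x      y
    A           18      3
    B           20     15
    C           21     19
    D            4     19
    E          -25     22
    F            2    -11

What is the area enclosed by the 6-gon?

798

Apply the shoelace (surveyor's) formula: 2A = Σ (x_i·y_{i+1} − x_{i+1}·y_i), indices taken mod 6.
A→B: (18)(15) − (20)(3) = 210
B→C: (20)(19) − (21)(15) = 65
C→D: (21)(19) − (4)(19) = 323
D→E: (4)(22) − (-25)(19) = 563
E→F: (-25)(-11) − (2)(22) = 231
F→A: (2)(3) − (18)(-11) = 204
Σ = 1596
Area = |Σ|/2 = 798.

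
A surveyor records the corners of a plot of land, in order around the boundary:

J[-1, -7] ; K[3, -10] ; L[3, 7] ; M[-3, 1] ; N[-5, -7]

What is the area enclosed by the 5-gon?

Apply Gauss's area formula: 2A = Σ (x_i·y_{i+1} − x_{i+1}·y_i), indices taken mod 5.
J→K: (-1)(-10) − (3)(-7) = 31
K→L: (3)(7) − (3)(-10) = 51
L→M: (3)(1) − (-3)(7) = 24
M→N: (-3)(-7) − (-5)(1) = 26
N→J: (-5)(-7) − (-1)(-7) = 28
Σ = 160
Area = |Σ|/2 = 80.

80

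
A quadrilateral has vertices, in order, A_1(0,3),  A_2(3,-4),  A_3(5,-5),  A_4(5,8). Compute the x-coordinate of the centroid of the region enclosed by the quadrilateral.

123/38

Apply the shoelace (surveyor's) formula. First the cross-terms c_i = x_i·y_{i+1} − x_{i+1}·y_i:
  -9, 5, 65, 15  ⇒  2A = 76, A = 38.
Then Σ (x_i + x_{i+1})·c_i = 738, so x̄ = 738 / (6·38) = 123/38.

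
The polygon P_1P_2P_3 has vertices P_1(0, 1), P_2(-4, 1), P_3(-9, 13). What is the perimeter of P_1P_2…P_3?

|P_1P_2| = √((-4)² + (0)²) = √16 = 4
|P_2P_3| = √((-5)² + (12)²) = √169 = 13
|P_3P_1| = √((9)² + (-12)²) = √225 = 15
Perimeter = 4 + 13 + 15 = 32.

32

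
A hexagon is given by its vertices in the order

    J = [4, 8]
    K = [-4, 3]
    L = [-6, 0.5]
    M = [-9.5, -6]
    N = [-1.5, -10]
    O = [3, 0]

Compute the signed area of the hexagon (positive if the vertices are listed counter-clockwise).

Apply Gauss's area formula: 2A = Σ (x_i·y_{i+1} − x_{i+1}·y_i), indices taken mod 6.
Σ = (44) + (16) + (40.75) + (86) + (30) + (24) = 240.75
Signed area = Σ/2 = 120.375 (positive ⇒ counter-clockwise traversal).

120.375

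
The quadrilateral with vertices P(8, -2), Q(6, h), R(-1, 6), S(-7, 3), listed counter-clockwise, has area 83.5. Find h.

The doubled signed area Σ (x_i y_{i+1} − x_{i+1} y_i) is linear in h.
With h=0 it equals 77; the coefficient of h is 9 (from the two edges through Q).
So 9·h + 77 = 2·83.5 = 167 ⇒ h = 10.

10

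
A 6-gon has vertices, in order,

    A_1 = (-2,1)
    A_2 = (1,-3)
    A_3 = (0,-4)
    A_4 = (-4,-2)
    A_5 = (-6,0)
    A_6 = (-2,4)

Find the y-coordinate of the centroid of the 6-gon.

-8/15

Apply the surveyor's formula. First the cross-terms c_i = x_i·y_{i+1} − x_{i+1}·y_i:
  5, -4, -16, -12, -24, 6  ⇒  2A = -45, A = -22.5.
Then Σ (y_i + y_{i+1})·c_i = 72, so ȳ = 72 / (6·(-22.5)) = -8/15.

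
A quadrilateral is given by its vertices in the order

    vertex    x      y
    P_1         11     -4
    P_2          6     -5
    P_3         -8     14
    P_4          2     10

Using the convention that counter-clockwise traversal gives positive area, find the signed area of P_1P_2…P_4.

Apply the shoelace (surveyor's) formula: 2A = Σ (x_i·y_{i+1} − x_{i+1}·y_i), indices taken mod 4.
P_1→P_2: (11)(-5) − (6)(-4) = -31
P_2→P_3: (6)(14) − (-8)(-5) = 44
P_3→P_4: (-8)(10) − (2)(14) = -108
P_4→P_1: (2)(-4) − (11)(10) = -118
Σ = -213
Signed area = Σ/2 = -106.5 (negative ⇒ clockwise traversal).

-106.5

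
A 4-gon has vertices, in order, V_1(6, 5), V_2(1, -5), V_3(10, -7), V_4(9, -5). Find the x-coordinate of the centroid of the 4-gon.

Apply the surveyor's formula. First the cross-terms c_i = x_i·y_{i+1} − x_{i+1}·y_i:
  -35, 43, 13, 75  ⇒  2A = 96, A = 48.
Then Σ (x_i + x_{i+1})·c_i = 1600, so x̄ = 1600 / (6·48) = 50/9.

50/9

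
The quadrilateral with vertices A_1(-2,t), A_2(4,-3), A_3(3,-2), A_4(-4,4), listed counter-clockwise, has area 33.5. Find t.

-6

The doubled signed area Σ (x_i y_{i+1} − x_{i+1} y_i) is linear in t.
With t=0 it equals 19; the coefficient of t is -8 (from the two edges through A_1).
So -8·t + 19 = 2·33.5 = 67 ⇒ t = -6.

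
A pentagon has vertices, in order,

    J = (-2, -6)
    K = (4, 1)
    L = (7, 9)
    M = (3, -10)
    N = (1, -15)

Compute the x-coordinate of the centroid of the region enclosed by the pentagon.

Apply the surveyor's formula. First the cross-terms c_i = x_i·y_{i+1} − x_{i+1}·y_i:
  22, 29, -97, -35, -36  ⇒  2A = -117, A = -58.5.
Then Σ (x_i + x_{i+1})·c_i = -711, so x̄ = -711 / (6·(-58.5)) = 79/39.

79/39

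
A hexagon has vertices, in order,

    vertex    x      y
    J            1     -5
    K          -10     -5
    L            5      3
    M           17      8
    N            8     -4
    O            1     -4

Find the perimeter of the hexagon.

64

|JK| = √((-11)² + (0)²) = √121 = 11
|KL| = √((15)² + (8)²) = √289 = 17
|LM| = √((12)² + (5)²) = √169 = 13
|MN| = √((-9)² + (-12)²) = √225 = 15
|NO| = √((-7)² + (0)²) = √49 = 7
|OJ| = √((0)² + (-1)²) = √1 = 1
Perimeter = 11 + 17 + 13 + 15 + 7 + 1 = 64.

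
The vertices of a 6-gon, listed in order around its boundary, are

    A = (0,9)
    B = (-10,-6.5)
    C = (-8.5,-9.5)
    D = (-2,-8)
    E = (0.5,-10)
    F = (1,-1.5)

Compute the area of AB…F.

Apply the surveyor's formula: 2A = Σ (x_i·y_{i+1} − x_{i+1}·y_i), indices taken mod 6.
Cross-terms: 90, 39.75, 49, 24, 9.25, 9  ⇒  Σ = 221
Area = |Σ|/2 = 110.5.

110.5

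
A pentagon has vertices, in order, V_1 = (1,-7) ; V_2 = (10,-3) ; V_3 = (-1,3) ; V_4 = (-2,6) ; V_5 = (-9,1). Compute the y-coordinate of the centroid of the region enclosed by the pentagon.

-113/104

Apply Gauss's area formula. First the cross-terms c_i = x_i·y_{i+1} − x_{i+1}·y_i:
  67, 27, 0, 52, 62  ⇒  2A = 208, A = 104.
Then Σ (y_i + y_{i+1})·c_i = -678, so ȳ = -678 / (6·104) = -113/104.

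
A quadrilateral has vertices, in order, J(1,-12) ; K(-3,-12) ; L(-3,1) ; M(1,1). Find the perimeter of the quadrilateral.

34

|JK| = √((-4)² + (0)²) = √16 = 4
|KL| = √((0)² + (13)²) = √169 = 13
|LM| = √((4)² + (0)²) = √16 = 4
|MJ| = √((0)² + (-13)²) = √169 = 13
Perimeter = 4 + 13 + 4 + 13 = 34.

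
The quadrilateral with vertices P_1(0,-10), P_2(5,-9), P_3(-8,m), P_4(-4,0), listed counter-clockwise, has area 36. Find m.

6

The doubled signed area Σ (x_i y_{i+1} − x_{i+1} y_i) is linear in m.
With m=0 it equals 18; the coefficient of m is 9 (from the two edges through P_3).
So 9·m + 18 = 2·36 = 72 ⇒ m = 6.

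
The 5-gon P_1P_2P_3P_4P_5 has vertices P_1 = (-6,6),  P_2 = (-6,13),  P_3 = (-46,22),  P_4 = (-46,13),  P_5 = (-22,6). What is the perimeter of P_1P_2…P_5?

98

|P_1P_2| = √((0)² + (7)²) = √49 = 7
|P_2P_3| = √((-40)² + (9)²) = √1681 = 41
|P_3P_4| = √((0)² + (-9)²) = √81 = 9
|P_4P_5| = √((24)² + (-7)²) = √625 = 25
|P_5P_1| = √((16)² + (0)²) = √256 = 16
Perimeter = 7 + 41 + 9 + 25 + 16 = 98.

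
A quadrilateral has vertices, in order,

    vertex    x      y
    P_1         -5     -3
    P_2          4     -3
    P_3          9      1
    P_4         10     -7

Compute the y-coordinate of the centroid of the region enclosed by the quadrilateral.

Apply Gauss's area formula. First the cross-terms c_i = x_i·y_{i+1} − x_{i+1}·y_i:
  27, 31, -73, -65  ⇒  2A = -80, A = -40.
Then Σ (y_i + y_{i+1})·c_i = 864, so ȳ = 864 / (6·(-40)) = -3.6.

-3.6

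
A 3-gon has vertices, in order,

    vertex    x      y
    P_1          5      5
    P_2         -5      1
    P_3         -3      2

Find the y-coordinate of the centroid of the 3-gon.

8/3

Apply the shoelace (surveyor's) formula. First the cross-terms c_i = x_i·y_{i+1} − x_{i+1}·y_i:
  30, -7, -25  ⇒  2A = -2, A = -1.
Then Σ (y_i + y_{i+1})·c_i = -16, so ȳ = -16 / (6·(-1)) = 8/3.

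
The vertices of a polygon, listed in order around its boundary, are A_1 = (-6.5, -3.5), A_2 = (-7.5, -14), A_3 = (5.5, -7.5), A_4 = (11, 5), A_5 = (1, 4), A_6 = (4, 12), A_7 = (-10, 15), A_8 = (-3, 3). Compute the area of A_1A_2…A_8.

284

Apply Gauss's area formula: 2A = Σ (x_i·y_{i+1} − x_{i+1}·y_i), indices taken mod 8.
Σ = (64.75) + (133.25) + (110) + (39) + (-4) + (180) + (15) + (30) = 568
Area = |Σ|/2 = 284.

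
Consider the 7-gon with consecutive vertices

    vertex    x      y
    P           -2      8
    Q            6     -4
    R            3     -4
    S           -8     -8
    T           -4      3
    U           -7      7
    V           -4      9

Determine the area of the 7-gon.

Σ = (-40) + (-12) + (-56) + (-56) + (-7) + (-35) + (-14) = -220
Area = |Σ|/2 = 110.

110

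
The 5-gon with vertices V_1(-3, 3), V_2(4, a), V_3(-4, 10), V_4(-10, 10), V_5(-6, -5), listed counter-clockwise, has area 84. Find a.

3

Write out the shoelace sum; only the two edges meeting at V_2 involve a:
2·Area = [((-3)·a − 4·3) + (4·10 − (-4)·a)] + 137
       = 1·a + 165 = 168
⇒ a = 3.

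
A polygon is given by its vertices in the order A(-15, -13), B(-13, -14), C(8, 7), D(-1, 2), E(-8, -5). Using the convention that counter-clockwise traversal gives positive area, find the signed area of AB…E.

Σ = (41) + (21) + (23) + (21) + (29) = 135
Signed area = Σ/2 = 67.5 (positive ⇒ counter-clockwise traversal).

67.5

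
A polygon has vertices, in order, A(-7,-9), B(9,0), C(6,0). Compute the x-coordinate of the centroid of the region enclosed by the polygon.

Apply the shoelace (surveyor's) formula. First the cross-terms c_i = x_i·y_{i+1} − x_{i+1}·y_i:
  81, 0, -54  ⇒  2A = 27, A = 13.5.
Then Σ (x_i + x_{i+1})·c_i = 216, so x̄ = 216 / (6·13.5) = 8/3.

8/3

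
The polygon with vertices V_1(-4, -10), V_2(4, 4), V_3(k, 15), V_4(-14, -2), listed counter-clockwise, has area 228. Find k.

Write out the shoelace sum; only the two edges meeting at V_3 involve k:
2·Area = [(4·15 − k·4) + (k·(-2) − (-14)·15)] + 156
       = -6·k + 426 = 456
⇒ k = -5.

-5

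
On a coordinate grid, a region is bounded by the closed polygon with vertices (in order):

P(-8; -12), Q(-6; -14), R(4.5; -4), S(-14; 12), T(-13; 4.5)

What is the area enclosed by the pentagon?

Apply the shoelace formula: 2A = Σ (x_i·y_{i+1} − x_{i+1}·y_i), indices taken mod 5.
Σ = (40) + (87) + (-2) + (93) + (192) = 410
Area = |Σ|/2 = 205.

205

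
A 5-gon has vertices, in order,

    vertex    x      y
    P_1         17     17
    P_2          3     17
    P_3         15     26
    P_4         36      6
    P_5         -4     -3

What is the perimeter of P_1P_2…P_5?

|P_1P_2| = √((-14)² + (0)²) = √196 = 14
|P_2P_3| = √((12)² + (9)²) = √225 = 15
|P_3P_4| = √((21)² + (-20)²) = √841 = 29
|P_4P_5| = √((-40)² + (-9)²) = √1681 = 41
|P_5P_1| = √((21)² + (20)²) = √841 = 29
Perimeter = 14 + 15 + 29 + 41 + 29 = 128.

128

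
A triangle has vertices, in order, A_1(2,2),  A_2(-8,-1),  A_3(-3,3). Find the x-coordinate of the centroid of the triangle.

Apply the shoelace formula. First the cross-terms c_i = x_i·y_{i+1} − x_{i+1}·y_i:
  14, -27, -12  ⇒  2A = -25, A = -12.5.
Then Σ (x_i + x_{i+1})·c_i = 225, so x̄ = 225 / (6·(-12.5)) = -3.

-3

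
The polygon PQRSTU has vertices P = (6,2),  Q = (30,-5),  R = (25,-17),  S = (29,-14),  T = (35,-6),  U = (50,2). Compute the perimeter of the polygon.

114

|PQ| = √((24)² + (-7)²) = √625 = 25
|QR| = √((-5)² + (-12)²) = √169 = 13
|RS| = √((4)² + (3)²) = √25 = 5
|ST| = √((6)² + (8)²) = √100 = 10
|TU| = √((15)² + (8)²) = √289 = 17
|UP| = √((-44)² + (0)²) = √1936 = 44
Perimeter = 25 + 13 + 5 + 10 + 17 + 44 = 114.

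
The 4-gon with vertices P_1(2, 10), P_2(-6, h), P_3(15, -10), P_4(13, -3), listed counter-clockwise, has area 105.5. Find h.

Write out the shoelace sum; only the two edges meeting at P_2 involve h:
2·Area = [(2·h − (-6)·10) + ((-6)·(-10) − 15·h)] + 221
       = -13·h + 341 = 211
⇒ h = 10.

10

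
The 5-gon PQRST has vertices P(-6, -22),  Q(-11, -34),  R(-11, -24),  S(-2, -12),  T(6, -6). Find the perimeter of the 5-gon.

|PQ| = √((-5)² + (-12)²) = √169 = 13
|QR| = √((0)² + (10)²) = √100 = 10
|RS| = √((9)² + (12)²) = √225 = 15
|ST| = √((8)² + (6)²) = √100 = 10
|TP| = √((-12)² + (-16)²) = √400 = 20
Perimeter = 13 + 10 + 15 + 10 + 20 = 68.

68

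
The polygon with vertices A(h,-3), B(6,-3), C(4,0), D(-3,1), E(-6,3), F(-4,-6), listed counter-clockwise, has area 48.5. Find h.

Write out the shoelace sum; only the two edges meeting at A involve h:
2·Area = [((-4)·(-3) − h·(-6)) + (h·(-3) − 6·(-3))] + 61
       = 3·h + 91 = 97
⇒ h = 2.

2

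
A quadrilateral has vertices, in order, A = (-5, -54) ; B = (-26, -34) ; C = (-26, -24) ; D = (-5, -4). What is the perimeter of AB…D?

|AB| = √((-21)² + (20)²) = √841 = 29
|BC| = √((0)² + (10)²) = √100 = 10
|CD| = √((21)² + (20)²) = √841 = 29
|DA| = √((0)² + (-50)²) = √2500 = 50
Perimeter = 29 + 10 + 29 + 50 = 118.

118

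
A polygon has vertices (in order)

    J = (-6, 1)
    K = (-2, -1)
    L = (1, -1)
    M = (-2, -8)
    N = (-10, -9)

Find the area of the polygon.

62.5

Σ = (8) + (3) + (-10) + (-62) + (-64) = -125
Area = |Σ|/2 = 62.5.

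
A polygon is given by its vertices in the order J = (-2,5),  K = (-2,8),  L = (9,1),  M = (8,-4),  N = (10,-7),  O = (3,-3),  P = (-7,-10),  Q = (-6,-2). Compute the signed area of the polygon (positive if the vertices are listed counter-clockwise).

Σ = (-6) + (-74) + (-44) + (-16) + (-9) + (-51) + (-46) + (-34) = -280
Signed area = Σ/2 = -140 (negative ⇒ clockwise traversal).

-140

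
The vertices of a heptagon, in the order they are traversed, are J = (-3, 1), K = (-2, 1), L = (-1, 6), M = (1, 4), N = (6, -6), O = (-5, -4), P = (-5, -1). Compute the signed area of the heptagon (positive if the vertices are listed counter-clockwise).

-64.5

Apply Gauss's area formula: 2A = Σ (x_i·y_{i+1} − x_{i+1}·y_i), indices taken mod 7.
J→K: (-3)(1) − (-2)(1) = -1
K→L: (-2)(6) − (-1)(1) = -11
L→M: (-1)(4) − (1)(6) = -10
M→N: (1)(-6) − (6)(4) = -30
N→O: (6)(-4) − (-5)(-6) = -54
O→P: (-5)(-1) − (-5)(-4) = -15
P→J: (-5)(1) − (-3)(-1) = -8
Σ = -129
Signed area = Σ/2 = -64.5 (negative ⇒ clockwise traversal).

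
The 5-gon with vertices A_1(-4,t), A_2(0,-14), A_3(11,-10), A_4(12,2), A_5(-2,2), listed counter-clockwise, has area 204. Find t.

-10

Write out the shoelace sum; only the two edges meeting at A_1 involve t:
2·Area = [((-2)·t − (-4)·2) + ((-4)·(-14) − 0·t)] + 324
       = -2·t + 388 = 408
⇒ t = -10.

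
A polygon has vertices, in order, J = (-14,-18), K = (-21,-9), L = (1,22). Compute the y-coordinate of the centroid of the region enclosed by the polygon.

-5/3

Apply the surveyor's formula. First the cross-terms c_i = x_i·y_{i+1} − x_{i+1}·y_i:
  -252, -453, 290  ⇒  2A = -415, A = -207.5.
Then Σ (y_i + y_{i+1})·c_i = 2075, so ȳ = 2075 / (6·(-207.5)) = -5/3.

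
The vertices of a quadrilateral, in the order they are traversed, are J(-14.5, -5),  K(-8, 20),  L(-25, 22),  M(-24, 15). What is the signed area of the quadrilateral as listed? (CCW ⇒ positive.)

242.25

Cross-terms: -330, 324, 153, 337.5  ⇒  Σ = 484.5
Signed area = Σ/2 = 242.25 (positive ⇒ counter-clockwise traversal).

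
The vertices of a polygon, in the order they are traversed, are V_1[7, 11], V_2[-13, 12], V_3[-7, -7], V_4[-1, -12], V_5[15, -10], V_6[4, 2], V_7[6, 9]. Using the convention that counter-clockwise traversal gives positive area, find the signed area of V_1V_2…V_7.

V_1→V_2: (7)(12) − (-13)(11) = 227
V_2→V_3: (-13)(-7) − (-7)(12) = 175
V_3→V_4: (-7)(-12) − (-1)(-7) = 77
V_4→V_5: (-1)(-10) − (15)(-12) = 190
V_5→V_6: (15)(2) − (4)(-10) = 70
V_6→V_7: (4)(9) − (6)(2) = 24
V_7→V_1: (6)(11) − (7)(9) = 3
Σ = 766
Signed area = Σ/2 = 383 (positive ⇒ counter-clockwise traversal).

383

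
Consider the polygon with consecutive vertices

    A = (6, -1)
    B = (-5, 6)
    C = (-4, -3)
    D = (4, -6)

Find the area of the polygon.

69

Cross-terms: 31, 39, 36, 32  ⇒  Σ = 138
Area = |Σ|/2 = 69.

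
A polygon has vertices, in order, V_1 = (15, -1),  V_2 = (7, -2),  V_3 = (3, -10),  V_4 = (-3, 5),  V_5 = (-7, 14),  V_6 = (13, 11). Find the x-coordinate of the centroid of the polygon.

Apply the shoelace (surveyor's) formula. First the cross-terms c_i = x_i·y_{i+1} − x_{i+1}·y_i:
  -23, -64, -15, -7, -259, -178  ⇒  2A = -546, A = -273.
Then Σ (x_i + x_{i+1})·c_i = -7614, so x̄ = -7614 / (6·(-273)) = 423/91.

423/91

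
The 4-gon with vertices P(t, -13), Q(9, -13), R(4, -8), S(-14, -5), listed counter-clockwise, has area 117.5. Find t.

-11

The doubled signed area Σ (x_i y_{i+1} − x_{i+1} y_i) is linear in t.
With t=0 it equals 147; the coefficient of t is -8 (from the two edges through P).
So -8·t + 147 = 2·117.5 = 235 ⇒ t = -11.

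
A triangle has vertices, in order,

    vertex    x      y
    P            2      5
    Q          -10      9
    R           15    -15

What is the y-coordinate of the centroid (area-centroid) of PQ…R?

Apply Gauss's area formula. First the cross-terms c_i = x_i·y_{i+1} − x_{i+1}·y_i:
  68, 15, 105  ⇒  2A = 188, A = 94.
Then Σ (y_i + y_{i+1})·c_i = -188, so ȳ = -188 / (6·94) = -1/3.

-1/3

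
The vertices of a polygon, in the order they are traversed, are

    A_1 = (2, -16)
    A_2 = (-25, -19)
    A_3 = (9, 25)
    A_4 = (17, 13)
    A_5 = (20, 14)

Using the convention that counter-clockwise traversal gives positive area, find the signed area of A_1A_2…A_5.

Apply Gauss's area formula: 2A = Σ (x_i·y_{i+1} − x_{i+1}·y_i), indices taken mod 5.
Σ = (-438) + (-454) + (-308) + (-22) + (-348) = -1570
Signed area = Σ/2 = -785 (negative ⇒ clockwise traversal).

-785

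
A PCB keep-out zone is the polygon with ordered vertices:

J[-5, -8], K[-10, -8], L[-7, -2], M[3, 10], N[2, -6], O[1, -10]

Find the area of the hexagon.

125

Apply the shoelace formula: 2A = Σ (x_i·y_{i+1} − x_{i+1}·y_i), indices taken mod 6.
J→K: (-5)(-8) − (-10)(-8) = -40
K→L: (-10)(-2) − (-7)(-8) = -36
L→M: (-7)(10) − (3)(-2) = -64
M→N: (3)(-6) − (2)(10) = -38
N→O: (2)(-10) − (1)(-6) = -14
O→J: (1)(-8) − (-5)(-10) = -58
Σ = -250
Area = |Σ|/2 = 125.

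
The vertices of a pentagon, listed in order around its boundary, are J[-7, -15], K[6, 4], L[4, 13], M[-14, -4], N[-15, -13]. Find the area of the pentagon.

273

Apply the shoelace formula: 2A = Σ (x_i·y_{i+1} − x_{i+1}·y_i), indices taken mod 5.
Σ = (62) + (62) + (166) + (122) + (134) = 546
Area = |Σ|/2 = 273.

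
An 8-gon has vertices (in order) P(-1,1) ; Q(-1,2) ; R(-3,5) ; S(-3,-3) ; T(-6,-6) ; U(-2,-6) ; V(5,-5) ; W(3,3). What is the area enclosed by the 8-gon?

62

Cross-terms: -1, 1, 24, 0, 24, 40, 30, 6  ⇒  Σ = 124
Area = |Σ|/2 = 62.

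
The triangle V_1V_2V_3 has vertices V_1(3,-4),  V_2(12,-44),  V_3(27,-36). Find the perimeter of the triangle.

98

|V_1V_2| = √((9)² + (-40)²) = √1681 = 41
|V_2V_3| = √((15)² + (8)²) = √289 = 17
|V_3V_1| = √((-24)² + (32)²) = √1600 = 40
Perimeter = 41 + 17 + 40 = 98.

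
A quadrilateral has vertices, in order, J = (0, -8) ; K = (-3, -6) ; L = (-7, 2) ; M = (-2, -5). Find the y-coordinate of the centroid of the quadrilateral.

Apply Gauss's area formula. First the cross-terms c_i = x_i·y_{i+1} − x_{i+1}·y_i:
  -24, -48, 39, 16  ⇒  2A = -17, A = -8.5.
Then Σ (y_i + y_{i+1})·c_i = 203, so ȳ = 203 / (6·(-8.5)) = -203/51.

-203/51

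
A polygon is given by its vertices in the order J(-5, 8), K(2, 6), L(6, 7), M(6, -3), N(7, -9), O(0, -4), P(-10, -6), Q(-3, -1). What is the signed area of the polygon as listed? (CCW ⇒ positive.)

-133

Apply the surveyor's formula: 2A = Σ (x_i·y_{i+1} − x_{i+1}·y_i), indices taken mod 8.
Cross-terms: -46, -22, -60, -33, -28, -40, -8, -29  ⇒  Σ = -266
Signed area = Σ/2 = -133 (negative ⇒ clockwise traversal).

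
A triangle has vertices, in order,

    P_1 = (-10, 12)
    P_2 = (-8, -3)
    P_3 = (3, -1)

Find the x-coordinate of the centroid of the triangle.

Apply Gauss's area formula. First the cross-terms c_i = x_i·y_{i+1} − x_{i+1}·y_i:
  126, 17, 26  ⇒  2A = 169, A = 84.5.
Then Σ (x_i + x_{i+1})·c_i = -2535, so x̄ = -2535 / (6·84.5) = -5.

-5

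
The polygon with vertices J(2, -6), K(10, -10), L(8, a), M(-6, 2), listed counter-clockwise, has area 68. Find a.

-2

Write out the shoelace sum; only the two edges meeting at L involve a:
2·Area = [(10·a − 8·(-10)) + (8·2 − (-6)·a)] + 72
       = 16·a + 168 = 136
⇒ a = -2.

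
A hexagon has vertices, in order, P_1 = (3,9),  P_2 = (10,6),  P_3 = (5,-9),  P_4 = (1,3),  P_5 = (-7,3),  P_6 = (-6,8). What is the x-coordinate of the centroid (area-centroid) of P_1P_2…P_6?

Apply the shoelace (surveyor's) formula. First the cross-terms c_i = x_i·y_{i+1} − x_{i+1}·y_i:
  -72, -120, 24, 24, -38, -78  ⇒  2A = -260, A = -130.
Then Σ (x_i + x_{i+1})·c_i = -2008, so x̄ = -2008 / (6·(-130)) = 502/195.

502/195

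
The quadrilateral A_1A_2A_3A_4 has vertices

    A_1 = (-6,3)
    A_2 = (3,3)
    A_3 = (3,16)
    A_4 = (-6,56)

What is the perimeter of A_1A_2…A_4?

|A_1A_2| = √((9)² + (0)²) = √81 = 9
|A_2A_3| = √((0)² + (13)²) = √169 = 13
|A_3A_4| = √((-9)² + (40)²) = √1681 = 41
|A_4A_1| = √((0)² + (-53)²) = √2809 = 53
Perimeter = 9 + 13 + 41 + 53 = 116.

116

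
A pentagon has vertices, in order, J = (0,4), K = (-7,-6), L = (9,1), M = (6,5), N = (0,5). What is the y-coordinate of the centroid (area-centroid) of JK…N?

Apply the surveyor's formula. First the cross-terms c_i = x_i·y_{i+1} − x_{i+1}·y_i:
  28, 47, 39, 30, 0  ⇒  2A = 144, A = 72.
Then Σ (y_i + y_{i+1})·c_i = 243, so ȳ = 243 / (6·72) = 0.5625.

0.5625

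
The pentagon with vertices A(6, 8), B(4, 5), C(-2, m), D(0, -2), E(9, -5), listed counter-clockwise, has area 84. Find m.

The doubled signed area Σ (x_i y_{i+1} − x_{i+1} y_i) is linear in m.
With m=0 it equals 132; the coefficient of m is 4 (from the two edges through C).
So 4·m + 132 = 2·84 = 168 ⇒ m = 9.

9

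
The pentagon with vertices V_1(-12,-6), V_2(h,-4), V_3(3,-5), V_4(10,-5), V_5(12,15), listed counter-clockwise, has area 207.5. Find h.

Write out the shoelace sum; only the two edges meeting at V_2 involve h:
2·Area = [((-12)·(-4) − h·(-6)) + (h·(-5) − 3·(-4))] + 353
       = 1·h + 413 = 415
⇒ h = 2.

2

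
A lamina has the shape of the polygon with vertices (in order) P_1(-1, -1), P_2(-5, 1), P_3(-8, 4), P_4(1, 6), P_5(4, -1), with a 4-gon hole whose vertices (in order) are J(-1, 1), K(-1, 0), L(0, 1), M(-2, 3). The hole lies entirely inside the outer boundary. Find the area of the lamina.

Outer boundary:
Σ = (-6) + (-12) + (-52) + (-25) + (-5) = -100
Area = |Σ|/2 = 50.
Hole:
Apply the surveyor's formula: 2A = Σ (x_i·y_{i+1} − x_{i+1}·y_i), indices taken mod 4.
Σ = (1) + (-1) + (2) + (1) = 3
Area = |Σ|/2 = 1.5.
Net area = 50 − 1.5 = 48.5.

48.5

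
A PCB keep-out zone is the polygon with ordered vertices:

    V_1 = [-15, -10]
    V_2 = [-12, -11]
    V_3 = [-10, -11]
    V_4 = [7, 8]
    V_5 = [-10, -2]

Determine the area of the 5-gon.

100

Apply Gauss's area formula: 2A = Σ (x_i·y_{i+1} − x_{i+1}·y_i), indices taken mod 5.
Σ = (45) + (22) + (-3) + (66) + (70) = 200
Area = |Σ|/2 = 100.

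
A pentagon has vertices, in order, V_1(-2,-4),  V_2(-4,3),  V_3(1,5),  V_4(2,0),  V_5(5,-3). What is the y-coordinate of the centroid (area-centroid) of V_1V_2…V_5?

Apply the shoelace (surveyor's) formula. First the cross-terms c_i = x_i·y_{i+1} − x_{i+1}·y_i:
  -22, -23, -10, -6, -26  ⇒  2A = -87, A = -43.5.
Then Σ (y_i + y_{i+1})·c_i = -12, so ȳ = -12 / (6·(-43.5)) = 4/87.

4/87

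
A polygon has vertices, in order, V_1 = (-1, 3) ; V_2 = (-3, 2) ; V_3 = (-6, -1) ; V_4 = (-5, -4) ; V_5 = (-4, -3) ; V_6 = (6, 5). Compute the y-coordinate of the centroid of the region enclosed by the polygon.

142/183

Apply the shoelace (surveyor's) formula. First the cross-terms c_i = x_i·y_{i+1} − x_{i+1}·y_i:
  7, 15, 19, -1, -2, 23  ⇒  2A = 61, A = 30.5.
Then Σ (y_i + y_{i+1})·c_i = 142, so ȳ = 142 / (6·30.5) = 142/183.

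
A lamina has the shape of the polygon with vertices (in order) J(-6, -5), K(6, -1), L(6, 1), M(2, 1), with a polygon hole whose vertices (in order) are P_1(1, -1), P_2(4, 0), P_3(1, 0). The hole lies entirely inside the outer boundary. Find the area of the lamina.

Outer boundary:
Apply the surveyor's formula: 2A = Σ (x_i·y_{i+1} − x_{i+1}·y_i), indices taken mod 4.
Cross-terms: 36, 12, 4, -4  ⇒  Σ = 48
Area = |Σ|/2 = 24.
Hole:
Apply the shoelace (surveyor's) formula: 2A = Σ (x_i·y_{i+1} − x_{i+1}·y_i), indices taken mod 3.
Σ = (4) + (0) + (-1) = 3
Area = |Σ|/2 = 1.5.
Net area = 24 − 1.5 = 22.5.

22.5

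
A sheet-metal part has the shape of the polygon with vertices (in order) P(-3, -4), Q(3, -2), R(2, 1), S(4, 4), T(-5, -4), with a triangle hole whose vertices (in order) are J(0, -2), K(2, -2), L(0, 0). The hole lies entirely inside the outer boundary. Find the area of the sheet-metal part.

18.5

Outer boundary:
Apply the shoelace formula: 2A = Σ (x_i·y_{i+1} − x_{i+1}·y_i), indices taken mod 5.
Σ = (18) + (7) + (4) + (4) + (8) = 41
Area = |Σ|/2 = 20.5.
Hole:
Cross-terms: 4, 0, 0  ⇒  Σ = 4
Area = |Σ|/2 = 2.
Net area = 20.5 − 2 = 18.5.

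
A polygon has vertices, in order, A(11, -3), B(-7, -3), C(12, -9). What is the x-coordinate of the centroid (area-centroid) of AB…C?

16/3

Apply the shoelace formula. First the cross-terms c_i = x_i·y_{i+1} − x_{i+1}·y_i:
  -54, 99, 63  ⇒  2A = 108, A = 54.
Then Σ (x_i + x_{i+1})·c_i = 1728, so x̄ = 1728 / (6·54) = 16/3.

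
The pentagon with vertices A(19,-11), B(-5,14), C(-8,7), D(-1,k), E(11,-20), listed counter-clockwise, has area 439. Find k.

The doubled signed area Σ (x_i y_{i+1} − x_{i+1} y_i) is linear in k.
With k=0 it equals 574; the coefficient of k is -19 (from the two edges through D).
So -19·k + 574 = 2·439 = 878 ⇒ k = -16.

-16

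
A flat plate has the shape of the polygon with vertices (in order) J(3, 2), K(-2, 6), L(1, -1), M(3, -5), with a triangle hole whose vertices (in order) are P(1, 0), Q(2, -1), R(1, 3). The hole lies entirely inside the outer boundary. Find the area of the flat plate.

Outer boundary:
Apply the shoelace formula: 2A = Σ (x_i·y_{i+1} − x_{i+1}·y_i), indices taken mod 4.
Σ = (22) + (-4) + (-2) + (21) = 37
Area = |Σ|/2 = 18.5.
Hole:
Apply the shoelace formula: 2A = Σ (x_i·y_{i+1} − x_{i+1}·y_i), indices taken mod 3.
Σ = (-1) + (7) + (-3) = 3
Area = |Σ|/2 = 1.5.
Net area = 18.5 − 1.5 = 17.

17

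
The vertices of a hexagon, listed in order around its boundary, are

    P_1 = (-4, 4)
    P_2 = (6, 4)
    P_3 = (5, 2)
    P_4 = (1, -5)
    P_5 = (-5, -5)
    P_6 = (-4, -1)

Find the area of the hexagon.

Σ = (-40) + (-8) + (-27) + (-30) + (-15) + (-20) = -140
Area = |Σ|/2 = 70.

70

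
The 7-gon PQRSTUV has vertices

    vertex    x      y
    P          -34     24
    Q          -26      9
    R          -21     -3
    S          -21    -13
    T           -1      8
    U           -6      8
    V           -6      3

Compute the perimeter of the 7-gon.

114

|PQ| = √((8)² + (-15)²) = √289 = 17
|QR| = √((5)² + (-12)²) = √169 = 13
|RS| = √((0)² + (-10)²) = √100 = 10
|ST| = √((20)² + (21)²) = √841 = 29
|TU| = √((-5)² + (0)²) = √25 = 5
|UV| = √((0)² + (-5)²) = √25 = 5
|VP| = √((-28)² + (21)²) = √1225 = 35
Perimeter = 17 + 13 + 10 + 29 + 5 + 5 + 35 = 114.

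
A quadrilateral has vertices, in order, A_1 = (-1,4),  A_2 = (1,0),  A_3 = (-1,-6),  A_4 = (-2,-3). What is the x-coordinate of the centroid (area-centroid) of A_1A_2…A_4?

-2/3

Apply the surveyor's formula. First the cross-terms c_i = x_i·y_{i+1} − x_{i+1}·y_i:
  -4, -6, -9, -11  ⇒  2A = -30, A = -15.
Then Σ (x_i + x_{i+1})·c_i = 60, so x̄ = 60 / (6·(-15)) = -2/3.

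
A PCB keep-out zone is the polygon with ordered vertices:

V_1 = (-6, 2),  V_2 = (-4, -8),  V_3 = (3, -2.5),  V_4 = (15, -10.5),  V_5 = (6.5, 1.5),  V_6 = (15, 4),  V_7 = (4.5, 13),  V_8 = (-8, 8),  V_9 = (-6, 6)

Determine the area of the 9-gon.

265.625

Σ = (56) + (34) + (6) + (90.75) + (3.5) + (177) + (140) + (0) + (24) = 531.25
Area = |Σ|/2 = 265.625.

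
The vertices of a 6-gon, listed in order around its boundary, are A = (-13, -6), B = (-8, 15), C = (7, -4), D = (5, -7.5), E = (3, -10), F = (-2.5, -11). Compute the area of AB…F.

281

Σ = (-243) + (-73) + (-32.5) + (-27.5) + (-58) + (-128) = -562
Area = |Σ|/2 = 281.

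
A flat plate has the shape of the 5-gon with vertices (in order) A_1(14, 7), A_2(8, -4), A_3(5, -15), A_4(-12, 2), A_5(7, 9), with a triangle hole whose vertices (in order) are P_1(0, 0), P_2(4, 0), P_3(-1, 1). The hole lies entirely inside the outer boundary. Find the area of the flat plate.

288.5

Outer boundary:
Apply the shoelace formula: 2A = Σ (x_i·y_{i+1} − x_{i+1}·y_i), indices taken mod 5.
Cross-terms: -112, -100, -170, -122, -77  ⇒  Σ = -581
Area = |Σ|/2 = 290.5.
Hole:
Apply the shoelace (surveyor's) formula: 2A = Σ (x_i·y_{i+1} − x_{i+1}·y_i), indices taken mod 3.
P_1→P_2: (0)(0) − (4)(0) = 0
P_2→P_3: (4)(1) − (-1)(0) = 4
P_3→P_1: (-1)(0) − (0)(1) = 0
Σ = 4
Area = |Σ|/2 = 2.
Net area = 290.5 − 2 = 288.5.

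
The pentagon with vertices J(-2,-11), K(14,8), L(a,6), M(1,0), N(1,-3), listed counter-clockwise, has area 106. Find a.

-2

The doubled signed area Σ (x_i y_{i+1} − x_{i+1} y_i) is linear in a.
With a=0 it equals 196; the coefficient of a is -8 (from the two edges through L).
So -8·a + 196 = 2·106 = 212 ⇒ a = -2.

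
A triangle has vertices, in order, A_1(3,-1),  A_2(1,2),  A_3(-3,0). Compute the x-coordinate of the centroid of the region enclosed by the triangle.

Apply the shoelace formula. First the cross-terms c_i = x_i·y_{i+1} − x_{i+1}·y_i:
  7, 6, 3  ⇒  2A = 16, A = 8.
Then Σ (x_i + x_{i+1})·c_i = 16, so x̄ = 16 / (6·8) = 1/3.

1/3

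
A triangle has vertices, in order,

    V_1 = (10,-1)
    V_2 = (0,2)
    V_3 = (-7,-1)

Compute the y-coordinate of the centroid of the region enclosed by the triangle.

0

Apply the shoelace formula. First the cross-terms c_i = x_i·y_{i+1} − x_{i+1}·y_i:
  20, 14, 17  ⇒  2A = 51, A = 25.5.
Then Σ (y_i + y_{i+1})·c_i = 0, so ȳ = 0 / (6·25.5) = 0.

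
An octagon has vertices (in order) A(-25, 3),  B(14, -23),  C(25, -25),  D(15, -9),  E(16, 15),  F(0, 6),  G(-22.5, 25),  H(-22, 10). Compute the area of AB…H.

1008.5

A→B: (-25)(-23) − (14)(3) = 533
B→C: (14)(-25) − (25)(-23) = 225
C→D: (25)(-9) − (15)(-25) = 150
D→E: (15)(15) − (16)(-9) = 369
E→F: (16)(6) − (0)(15) = 96
F→G: (0)(25) − (-22.5)(6) = 135
G→H: (-22.5)(10) − (-22)(25) = 325
H→A: (-22)(3) − (-25)(10) = 184
Σ = 2017
Area = |Σ|/2 = 1008.5.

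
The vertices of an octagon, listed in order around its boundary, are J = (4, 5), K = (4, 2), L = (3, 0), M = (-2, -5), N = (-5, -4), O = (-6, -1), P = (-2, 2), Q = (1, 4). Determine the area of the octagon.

52

Apply the shoelace formula: 2A = Σ (x_i·y_{i+1} − x_{i+1}·y_i), indices taken mod 8.
Σ = (-12) + (-6) + (-15) + (-17) + (-19) + (-14) + (-10) + (-11) = -104
Area = |Σ|/2 = 52.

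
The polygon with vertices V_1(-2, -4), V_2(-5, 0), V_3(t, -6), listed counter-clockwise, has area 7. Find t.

-4

The doubled signed area Σ (x_i y_{i+1} − x_{i+1} y_i) is linear in t.
With t=0 it equals -2; the coefficient of t is -4 (from the two edges through V_3).
So -4·t + -2 = 2·7 = 14 ⇒ t = -4.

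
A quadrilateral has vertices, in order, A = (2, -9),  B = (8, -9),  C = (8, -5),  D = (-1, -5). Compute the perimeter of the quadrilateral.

24

|AB| = √((6)² + (0)²) = √36 = 6
|BC| = √((0)² + (4)²) = √16 = 4
|CD| = √((-9)² + (0)²) = √81 = 9
|DA| = √((3)² + (-4)²) = √25 = 5
Perimeter = 6 + 4 + 9 + 5 = 24.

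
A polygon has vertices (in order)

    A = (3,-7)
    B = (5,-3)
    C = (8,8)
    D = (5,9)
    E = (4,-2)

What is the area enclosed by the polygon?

27

Apply Gauss's area formula: 2A = Σ (x_i·y_{i+1} − x_{i+1}·y_i), indices taken mod 5.
Cross-terms: 26, 64, 32, -46, -22  ⇒  Σ = 54
Area = |Σ|/2 = 27.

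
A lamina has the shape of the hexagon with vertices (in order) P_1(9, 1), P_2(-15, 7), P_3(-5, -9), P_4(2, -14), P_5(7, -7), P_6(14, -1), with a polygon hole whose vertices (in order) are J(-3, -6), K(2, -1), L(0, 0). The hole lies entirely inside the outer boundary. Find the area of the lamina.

Outer boundary:
Apply the shoelace formula: 2A = Σ (x_i·y_{i+1} − x_{i+1}·y_i), indices taken mod 6.
Cross-terms: 78, 170, 88, 84, 91, 23  ⇒  Σ = 534
Area = |Σ|/2 = 267.
Hole:
Apply Gauss's area formula: 2A = Σ (x_i·y_{i+1} − x_{i+1}·y_i), indices taken mod 3.
J→K: (-3)(-1) − (2)(-6) = 15
K→L: (2)(0) − (0)(-1) = 0
L→J: (0)(-6) − (-3)(0) = 0
Σ = 15
Area = |Σ|/2 = 7.5.
Net area = 267 − 7.5 = 259.5.

259.5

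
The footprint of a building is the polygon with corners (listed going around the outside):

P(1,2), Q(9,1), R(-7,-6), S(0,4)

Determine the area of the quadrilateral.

Apply the surveyor's formula: 2A = Σ (x_i·y_{i+1} − x_{i+1}·y_i), indices taken mod 4.
Σ = (-17) + (-47) + (-28) + (-4) = -96
Area = |Σ|/2 = 48.

48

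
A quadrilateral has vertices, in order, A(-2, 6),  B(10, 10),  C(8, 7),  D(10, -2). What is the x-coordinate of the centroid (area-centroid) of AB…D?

16/3

Apply the shoelace formula. First the cross-terms c_i = x_i·y_{i+1} − x_{i+1}·y_i:
  -80, -10, -86, 56  ⇒  2A = -120, A = -60.
Then Σ (x_i + x_{i+1})·c_i = -1920, so x̄ = -1920 / (6·(-60)) = 16/3.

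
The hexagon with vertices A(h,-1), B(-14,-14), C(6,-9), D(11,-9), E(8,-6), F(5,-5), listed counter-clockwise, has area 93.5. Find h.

5

The doubled signed area Σ (x_i y_{i+1} − x_{i+1} y_i) is linear in h.
With h=0 it equals 232; the coefficient of h is -9 (from the two edges through A).
So -9·h + 232 = 2·93.5 = 187 ⇒ h = 5.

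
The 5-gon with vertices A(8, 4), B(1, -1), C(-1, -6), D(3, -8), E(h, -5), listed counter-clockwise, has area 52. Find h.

Write out the shoelace sum; only the two edges meeting at E involve h:
2·Area = [(3·(-5) − h·(-8)) + (h·4 − 8·(-5))] + 7
       = 12·h + 32 = 104
⇒ h = 6.

6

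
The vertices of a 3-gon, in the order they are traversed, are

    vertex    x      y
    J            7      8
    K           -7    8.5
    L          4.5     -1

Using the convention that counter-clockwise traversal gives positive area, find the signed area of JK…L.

Apply Gauss's area formula: 2A = Σ (x_i·y_{i+1} − x_{i+1}·y_i), indices taken mod 3.
J→K: (7)(8.5) − (-7)(8) = 115.5
K→L: (-7)(-1) − (4.5)(8.5) = -31.25
L→J: (4.5)(8) − (7)(-1) = 43
Σ = 127.25
Signed area = Σ/2 = 63.625 (positive ⇒ counter-clockwise traversal).

63.625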